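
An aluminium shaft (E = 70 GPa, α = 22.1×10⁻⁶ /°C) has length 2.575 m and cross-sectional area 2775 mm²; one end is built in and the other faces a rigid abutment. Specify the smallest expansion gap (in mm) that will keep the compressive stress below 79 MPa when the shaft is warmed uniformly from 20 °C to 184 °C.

With no wall the shaft would lengthen by αΔT L = 22.1×10⁻⁶ × 164 × 2575 = 9.333 mm.
At the allowable stress the elastic shortening the wall may impose is σL/E = 79 × 2575 / (70×10³) = 2.906 mm.
So the gap has to take up the difference, g_min = δ_free − σL/E = 9.333 − 2.906 = 6.427 mm.

g ≈ 6.43 mm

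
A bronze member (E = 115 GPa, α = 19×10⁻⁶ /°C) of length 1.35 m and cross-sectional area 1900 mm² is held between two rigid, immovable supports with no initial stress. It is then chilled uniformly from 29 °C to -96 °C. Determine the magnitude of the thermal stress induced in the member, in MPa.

Because both ends are immovable the net strain is zero, and the suppressed thermal strain is αΔT = 19×10⁻⁶ × 125 = 2375×10⁻⁶.
σ = EαΔT = 115×10³ × 19×10⁻⁶ × 125 = 273.1 MPa (tensile; the member is trying to contract).

σ ≈ 273 MPa (tensile)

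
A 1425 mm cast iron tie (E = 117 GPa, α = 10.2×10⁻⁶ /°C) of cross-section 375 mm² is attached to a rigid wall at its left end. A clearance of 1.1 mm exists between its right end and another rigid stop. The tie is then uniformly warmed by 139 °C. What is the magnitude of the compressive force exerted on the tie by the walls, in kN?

P ≈ 28.3 kN

If the wall were absent the tie would grow by αΔT L = 10.2×10⁻⁶ × 139 × 1425 = 2.02 mm.
This exceeds the 1.1 mm gap, so the wall pushes back. The portion of expansion that must be recovered elastically is δ_free − gap = 2.02 − 1.1 = 0.9204 mm.
Compatibility: PL/(AE) = 0.9204 mm, so σ = P/A = E × (0.9204/1425) = 75.57 MPa.
P = σA = 75.57 × 375 = 28.34 kN.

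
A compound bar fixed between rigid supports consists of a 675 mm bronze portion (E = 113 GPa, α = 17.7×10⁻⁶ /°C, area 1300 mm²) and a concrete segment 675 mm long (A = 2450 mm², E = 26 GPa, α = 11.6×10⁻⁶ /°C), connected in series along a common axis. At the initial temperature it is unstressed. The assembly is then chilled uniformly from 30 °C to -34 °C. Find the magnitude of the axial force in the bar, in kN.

With the walls removed the bar would change length by δ_free = Σ αᵢΔT Lᵢ = 17.7×10⁻⁶×64×675 + 11.6×10⁻⁶×64×675 = 1.266 mm.
The walls prevent any net length change, so an axial force P (same in every segment) develops. Compatibility: P · Σ Lᵢ/(AᵢEᵢ) = δ_free.
The series flexibility is Σ Lᵢ/(AᵢEᵢ) = 675/(1300×113×10³) + 675/(2450×26×10³) = 1.519×10⁻⁵ mm/N.
So P = 1.266 / 1.519×10⁻⁵ = 83.32 kN, tensile.

P ≈ 83.3 kN (tensile)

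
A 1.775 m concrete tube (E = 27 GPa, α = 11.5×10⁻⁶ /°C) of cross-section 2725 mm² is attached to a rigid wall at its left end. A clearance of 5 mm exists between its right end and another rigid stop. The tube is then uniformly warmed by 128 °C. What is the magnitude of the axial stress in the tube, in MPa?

σ ≈ 0 MPa

Unrestrained expansion: δ_free = αΔT L = 11.5×10⁻⁶ × 128 × 1775 = 2.613 mm.
Since δ_free = 2.61 mm is less than the 5 mm gap, the tube never touches the wall. No axial force develops.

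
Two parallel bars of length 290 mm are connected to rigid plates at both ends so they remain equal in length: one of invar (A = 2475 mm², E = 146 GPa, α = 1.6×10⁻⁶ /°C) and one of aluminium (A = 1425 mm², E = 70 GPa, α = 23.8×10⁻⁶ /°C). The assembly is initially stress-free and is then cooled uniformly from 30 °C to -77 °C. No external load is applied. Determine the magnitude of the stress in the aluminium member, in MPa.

σ ≈ 130 MPa (tensile)

The aluminium has the larger α, so on cooling it would change length more than the invar if both were free. The rigid plates force a common final length, so the aluminium is put into tension and the invar into compression, with equal and opposite forces P (no external load).
Setting the final lengths equal and cancelling L: (α₁ − α₂)ΔT = P/(A₁E₁) + P/(A₂E₂).
|α₁ − α₂|·ΔT = 22.2×10⁻⁶ × 107 = 0.002375.
1/(A₁E₁) + 1/(A₂E₂) = 1/(2475×146×10³) + 1/(1425×70×10³) = 1.279×10⁻⁸ N⁻¹.
So P = 0.002375 / 1.279×10⁻⁸ = 185.7 kN.
σ_{aluminium} = P/A₂ = 185700/1425 = 130.3 MPa, tensile.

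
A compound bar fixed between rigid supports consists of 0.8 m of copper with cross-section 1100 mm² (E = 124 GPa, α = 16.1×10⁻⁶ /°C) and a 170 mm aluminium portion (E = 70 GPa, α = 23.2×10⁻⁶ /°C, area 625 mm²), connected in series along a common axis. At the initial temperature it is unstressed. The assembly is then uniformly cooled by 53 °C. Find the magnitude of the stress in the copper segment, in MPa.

Free thermal contraction of the whole bar: Σ αᵢΔT Lᵢ = 16.1×10⁻⁶×53×800 + 23.2×10⁻⁶×53×170 = 0.8917 mm.
Since the ends are fixed, an axial force P builds up, equal in every segment, with P · Σ Lᵢ/(AᵢEᵢ) = δ_free.
Σ Lᵢ/(AᵢEᵢ) = 800/(1100×124×10³) + 170/(625×70×10³) = 9.751×10⁻⁶ mm/N.
Hence P = δ_free / Σ(L/AE) = 0.8917/9.751×10⁻⁶ = 91.45 kN (tensile).
σ_{copper} = P / A = 91450 / 1100 = 83.13 MPa.

σ ≈ 83.1 MPa (tensile)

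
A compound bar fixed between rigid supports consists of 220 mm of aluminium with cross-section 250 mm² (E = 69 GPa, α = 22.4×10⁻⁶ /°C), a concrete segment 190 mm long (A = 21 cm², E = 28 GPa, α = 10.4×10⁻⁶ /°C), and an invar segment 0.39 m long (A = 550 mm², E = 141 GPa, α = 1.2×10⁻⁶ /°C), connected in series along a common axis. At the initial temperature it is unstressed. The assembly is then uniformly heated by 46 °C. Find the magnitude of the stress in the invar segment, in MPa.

If the supports were absent, the total length change would be Σ αᵢΔT Lᵢ = 22.4×10⁻⁶×46×220 + 10.4×10⁻⁶×46×190 + 1.2×10⁻⁶×46×390 = 0.3391 mm.
The walls prevent any net length change, so an axial force P (same in every segment) develops. Compatibility: P · Σ Lᵢ/(AᵢEᵢ) = δ_free.
Σ Lᵢ/(AᵢEᵢ) = 220/(250×69×10³) + 190/(2100×28×10³) + 390/(550×141×10³) = 2.101×10⁻⁵ mm/N.
So P = 0.3391 / 2.101×10⁻⁵ = 16.14 kN, compressive.
σ_{invar} = P / A = 16140 / 550 = 29.34 MPa.

σ ≈ 29.3 MPa (compressive)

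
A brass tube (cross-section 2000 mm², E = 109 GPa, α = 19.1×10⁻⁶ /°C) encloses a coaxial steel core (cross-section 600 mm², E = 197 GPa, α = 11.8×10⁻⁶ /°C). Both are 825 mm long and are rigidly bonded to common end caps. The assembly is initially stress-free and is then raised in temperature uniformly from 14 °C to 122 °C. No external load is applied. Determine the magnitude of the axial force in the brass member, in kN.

P ≈ 60.4 kN (compressive in the brass)

Equilibrium of a rigid end plate with no external load gives equal and opposite internal forces ±P in the two members. Since α_{brass} > α_{steel}, heating drives the brass into compression and the steel into tension.
Setting the final lengths equal and cancelling L: (α₁ − α₂)ΔT = P/(A₁E₁) + P/(A₂E₂).
|α₁ − α₂|·ΔT = 7.3×10⁻⁶ × 108 = 0.0007884.
1/(A₁E₁) + 1/(A₂E₂) = 1/(2000×109×10³) + 1/(600×197×10³) = 1.305×10⁻⁸ N⁻¹.
So P = 0.0007884 / 1.305×10⁻⁸ = 60.43 kN.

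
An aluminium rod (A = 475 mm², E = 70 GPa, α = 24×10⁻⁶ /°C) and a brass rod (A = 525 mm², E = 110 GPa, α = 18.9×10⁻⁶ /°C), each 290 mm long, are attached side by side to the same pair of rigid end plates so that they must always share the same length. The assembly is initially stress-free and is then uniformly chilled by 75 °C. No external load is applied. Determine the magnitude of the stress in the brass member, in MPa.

Both members must finish at the same length. With the larger α, the aluminium tends to over-contract; the plates restrain it, putting the aluminium in tension and the brass in compression. With no external load the two internal forces are equal and opposite, magnitude P.
Compatibility of the two members (thermal + elastic change equal): (α₁ − α₂)ΔT = P·[1/(A₁E₁) + 1/(A₂E₂)].
|α₁ − α₂|·ΔT = 5.1×10⁻⁶ × 75 = 0.0003825.
1/(A₁E₁) + 1/(A₂E₂) = 1/(475×70×10³) + 1/(525×110×10³) = 4.739×10⁻⁸ N⁻¹.
P = 0.0003825 / 4.739×10⁻⁸ = 8071 N = 8.071 kN.
σ_{brass} = P/A₂ = 8071/525 = 15.37 MPa, compressive.

σ ≈ 15.4 MPa (compressive)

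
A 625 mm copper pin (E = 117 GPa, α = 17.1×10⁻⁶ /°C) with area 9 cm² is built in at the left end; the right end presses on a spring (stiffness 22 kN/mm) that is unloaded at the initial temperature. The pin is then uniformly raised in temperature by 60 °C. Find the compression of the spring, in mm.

δ ≈ 0.567 mm

Free thermal expansion: δ_free = αΔT L = 17.1×10⁻⁶ × 60 × 625 = 0.6413 mm.
With a force P in the spring, the elastic change of the pin is PL/(AE) and that of the spring is P/k; compatibility requires their sum to equal δ_free.
P [ L/(AE) + 1/k ] = δ_free → P [ 625/(900×117×10³) + 1/(22×10³) ] = 0.6413.
P = 0.6413 / 5.139×10⁻⁵ = 12480 N.
Spring compression = P/k = 12480/(22×10³) = 0.5672 mm.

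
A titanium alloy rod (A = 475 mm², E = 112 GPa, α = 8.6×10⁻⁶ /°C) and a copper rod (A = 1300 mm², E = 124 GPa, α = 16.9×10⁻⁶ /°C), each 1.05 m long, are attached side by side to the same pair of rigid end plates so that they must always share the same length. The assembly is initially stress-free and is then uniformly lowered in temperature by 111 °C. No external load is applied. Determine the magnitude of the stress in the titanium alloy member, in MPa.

The copper has the larger α, so on cooling it would change length more than the titanium alloy if both were free. The rigid plates force a common final length, so the copper is put into tension and the titanium alloy into compression, with equal and opposite forces P (no external load).
Compatibility of the two members (thermal + elastic change equal): (α₁ − α₂)ΔT = P·[1/(A₁E₁) + 1/(A₂E₂)].
|α₁ − α₂|·ΔT = 8.3×10⁻⁶ × 111 = 0.0009213.
1/(A₁E₁) + 1/(A₂E₂) = 1/(475×112×10³) + 1/(1300×124×10³) = 2.5×10⁻⁸ N⁻¹.
So P = 0.0009213 / 2.5×10⁻⁸ = 36.85 kN.
σ_{titanium alloy} = P/A₁ = 36850/475 = 77.58 MPa, compressive.

σ ≈ 77.6 MPa (compressive)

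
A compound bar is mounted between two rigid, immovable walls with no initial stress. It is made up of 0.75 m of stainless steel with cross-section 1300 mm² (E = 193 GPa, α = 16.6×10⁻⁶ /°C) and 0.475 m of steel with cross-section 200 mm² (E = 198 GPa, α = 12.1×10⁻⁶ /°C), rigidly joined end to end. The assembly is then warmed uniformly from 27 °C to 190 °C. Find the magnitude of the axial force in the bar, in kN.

P ≈ 198 kN (compressive)

Free thermal expansion of the whole bar: Σ αᵢΔT Lᵢ = 16.6×10⁻⁶×163×750 + 12.1×10⁻⁶×163×475 = 2.966 mm.
The walls prevent any net length change, so an axial force P (same in every segment) develops. Compatibility: P · Σ Lᵢ/(AᵢEᵢ) = δ_free.
Σ Lᵢ/(AᵢEᵢ) = 750/(1300×193×10³) + 475/(200×198×10³) = 1.498×10⁻⁵ mm/N.
Hence P = δ_free / Σ(L/AE) = 2.966/1.498×10⁻⁵ = 198 kN (compressive).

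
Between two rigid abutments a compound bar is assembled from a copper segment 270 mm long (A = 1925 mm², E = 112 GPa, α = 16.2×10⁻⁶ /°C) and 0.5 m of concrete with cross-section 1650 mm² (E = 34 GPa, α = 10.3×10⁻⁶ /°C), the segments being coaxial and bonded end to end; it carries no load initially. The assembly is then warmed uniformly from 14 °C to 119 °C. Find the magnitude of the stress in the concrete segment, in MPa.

Free thermal expansion of the whole bar: Σ αᵢΔT Lᵢ = 16.2×10⁻⁶×105×270 + 10.3×10⁻⁶×105×500 = 1 mm.
Since the ends are fixed, an axial force P builds up, equal in every segment, with P · Σ Lᵢ/(AᵢEᵢ) = δ_free.
Σ Lᵢ/(AᵢEᵢ) = 270/(1925×112×10³) + 500/(1650×34×10³) = 1.016×10⁻⁵ mm/N.
P = 1 / 1.016×10⁻⁵ = 98380 N = 98.38 kN, compressive.
σ_{concrete} = P / A = 98380 / 1650 = 59.62 MPa.

σ ≈ 59.6 MPa (compressive)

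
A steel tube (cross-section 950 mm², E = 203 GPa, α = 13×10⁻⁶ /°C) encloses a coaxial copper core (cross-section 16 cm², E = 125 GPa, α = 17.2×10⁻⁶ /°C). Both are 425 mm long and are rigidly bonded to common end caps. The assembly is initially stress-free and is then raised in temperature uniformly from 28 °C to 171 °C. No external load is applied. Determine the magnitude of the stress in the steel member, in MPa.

σ ≈ 62.1 MPa (tensile)

Equilibrium of a rigid end plate with no external load gives equal and opposite internal forces ±P in the two members. Since α_{copper} > α_{steel}, heating drives the copper into compression and the steel into tension.
Compatibility of the two members (thermal + elastic change equal): (α₁ − α₂)ΔT = P·[1/(A₁E₁) + 1/(A₂E₂)].
|α₁ − α₂|·ΔT = 4.2×10⁻⁶ × 143 = 0.0006006.
1/(A₁E₁) + 1/(A₂E₂) = 1/(950×203×10³) + 1/(1600×125×10³) = 1.019×10⁻⁸ N⁻¹.
P = 0.0006006 / 1.019×10⁻⁸ = 58970 N = 58.97 kN.
σ_{steel} = P/A₁ = 58970/950 = 62.07 MPa, tensile.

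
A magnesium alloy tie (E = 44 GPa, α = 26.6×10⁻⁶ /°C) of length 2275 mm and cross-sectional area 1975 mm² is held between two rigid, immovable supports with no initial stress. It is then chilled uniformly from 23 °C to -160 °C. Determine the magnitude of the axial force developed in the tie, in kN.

P ≈ 423 kN (tensile)

With zero net strain, σ = E·αΔT = 44 GPa × 26.6×10⁻⁶ × 183 = 214.2 MPa.
Then P = σA = 214.2 × 1975 mm² = 423 kN, tensile.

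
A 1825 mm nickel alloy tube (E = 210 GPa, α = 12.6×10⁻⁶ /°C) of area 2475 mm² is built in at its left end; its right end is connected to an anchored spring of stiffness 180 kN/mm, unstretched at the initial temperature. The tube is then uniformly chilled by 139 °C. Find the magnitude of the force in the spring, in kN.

P ≈ 353 kN

If the spring were absent the tube would shorten by αΔT L = 12.6×10⁻⁶ × 139 × 1825 = 3.196 mm.
Let P be the tensile force in the spring. The tube extends elastically by PL/(AE) and the spring stretches by P/k; together these equal δ_free.
So P = δ_free / [L/(AE) + 1/k] = 3.196 / [ 1825/(2475×210×10³) + 1/(180×10³) ].
P = 3.196 / 9.067×10⁻⁶ = 352500 N.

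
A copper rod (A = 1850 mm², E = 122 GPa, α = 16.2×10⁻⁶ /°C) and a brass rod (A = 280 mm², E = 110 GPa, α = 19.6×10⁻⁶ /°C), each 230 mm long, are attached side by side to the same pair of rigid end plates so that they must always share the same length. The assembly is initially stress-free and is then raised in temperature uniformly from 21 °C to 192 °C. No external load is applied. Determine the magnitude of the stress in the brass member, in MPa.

σ ≈ 56.3 MPa (compressive)

Equilibrium of a rigid end plate with no external load gives equal and opposite internal forces ±P in the two members. Since α_{brass} > α_{copper}, heating drives the brass into compression and the copper into tension.
Setting the final lengths equal and cancelling L: (α₁ − α₂)ΔT = P/(A₁E₁) + P/(A₂E₂).
|α₁ − α₂|·ΔT = 3.4×10⁻⁶ × 171 = 0.0005814.
1/(A₁E₁) + 1/(A₂E₂) = 1/(1850×122×10³) + 1/(280×110×10³) = 3.69×10⁻⁸ N⁻¹.
P = 0.0005814 / 3.69×10⁻⁸ = 15760 N = 15.76 kN.
σ_{brass} = P/A₂ = 15760/280 = 56.27 MPa, compressive.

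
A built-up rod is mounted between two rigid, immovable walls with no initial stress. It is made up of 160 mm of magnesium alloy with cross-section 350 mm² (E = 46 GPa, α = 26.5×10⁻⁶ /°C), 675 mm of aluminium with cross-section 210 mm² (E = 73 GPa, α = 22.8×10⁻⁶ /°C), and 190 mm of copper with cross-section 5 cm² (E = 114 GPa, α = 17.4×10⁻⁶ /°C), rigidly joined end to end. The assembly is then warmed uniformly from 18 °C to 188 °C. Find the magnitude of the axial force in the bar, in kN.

P ≈ 68 kN (compressive)

Free thermal expansion of the whole bar: Σ αᵢΔT Lᵢ = 26.5×10⁻⁶×170×160 + 22.8×10⁻⁶×170×675 + 17.4×10⁻⁶×170×190 = 3.899 mm.
The rigid supports impose zero overall length change; the single axial force P common to all segments must satisfy P Σ Lᵢ/(AᵢEᵢ) = δ_free.
Σ Lᵢ/(AᵢEᵢ) = 160/(350×46×10³) + 675/(210×73×10³) + 190/(500×114×10³) = 5.73×10⁻⁵ mm/N.
Hence P = δ_free / Σ(L/AE) = 3.899/5.73×10⁻⁵ = 68.04 kN (compressive).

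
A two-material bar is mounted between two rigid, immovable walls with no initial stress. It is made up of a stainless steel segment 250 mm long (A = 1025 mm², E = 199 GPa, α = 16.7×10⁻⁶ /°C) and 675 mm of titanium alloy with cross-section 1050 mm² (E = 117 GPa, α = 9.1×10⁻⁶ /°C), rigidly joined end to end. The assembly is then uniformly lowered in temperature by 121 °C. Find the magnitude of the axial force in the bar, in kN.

Free thermal contraction of the whole bar: Σ αᵢΔT Lᵢ = 16.7×10⁻⁶×121×250 + 9.1×10⁻⁶×121×675 = 1.248 mm.
The walls prevent any net length change, so an axial force P (same in every segment) develops. Compatibility: P · Σ Lᵢ/(AᵢEᵢ) = δ_free.
The series flexibility is Σ Lᵢ/(AᵢEᵢ) = 250/(1025×199×10³) + 675/(1050×117×10³) = 6.72×10⁻⁶ mm/N.
Hence P = δ_free / Σ(L/AE) = 1.248/6.72×10⁻⁶ = 185.8 kN (tensile).

P ≈ 186 kN (tensile)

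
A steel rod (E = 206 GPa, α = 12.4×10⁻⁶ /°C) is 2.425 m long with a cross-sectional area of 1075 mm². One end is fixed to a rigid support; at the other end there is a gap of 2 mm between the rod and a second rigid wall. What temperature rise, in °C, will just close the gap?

ΔT ≈ 66.5 °C

The gap closes when αΔT L = 2 mm, since the rod is still unstressed at that instant.
ΔT = 2 / (12.4×10⁻⁶ × 2425) = 66.51 °C.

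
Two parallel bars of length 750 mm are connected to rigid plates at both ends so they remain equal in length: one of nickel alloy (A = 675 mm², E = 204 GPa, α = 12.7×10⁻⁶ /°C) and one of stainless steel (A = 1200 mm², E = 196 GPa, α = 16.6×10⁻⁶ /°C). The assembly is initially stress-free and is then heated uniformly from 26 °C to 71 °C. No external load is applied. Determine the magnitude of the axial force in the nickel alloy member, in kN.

The stainless steel has the larger α, so on heating it would change length more than the nickel alloy if both were free. The rigid plates force a common final length, so the stainless steel is put into compression and the nickel alloy into tension, with equal and opposite forces P (no external load).
Equating the net (thermal + elastic) strains gives |α₁ − α₂|·ΔT = P·[1/(A₁E₁) + 1/(A₂E₂)].
|α₁ − α₂|·ΔT = 3.9×10⁻⁶ × 45 = 0.0001755.
1/(A₁E₁) + 1/(A₂E₂) = 1/(675×204×10³) + 1/(1200×196×10³) = 1.151×10⁻⁸ N⁻¹.
So P = 0.0001755 / 1.151×10⁻⁸ = 15.24 kN.

P ≈ 15.2 kN (tensile in the nickel alloy)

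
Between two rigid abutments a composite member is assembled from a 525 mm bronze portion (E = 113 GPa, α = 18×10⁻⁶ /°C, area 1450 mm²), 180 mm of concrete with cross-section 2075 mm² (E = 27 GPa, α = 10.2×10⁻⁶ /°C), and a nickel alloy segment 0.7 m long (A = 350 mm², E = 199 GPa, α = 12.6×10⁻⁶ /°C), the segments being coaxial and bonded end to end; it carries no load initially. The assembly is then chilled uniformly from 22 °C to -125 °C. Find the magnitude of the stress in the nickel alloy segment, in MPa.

If the supports were absent, the total length change would be Σ αᵢΔT Lᵢ = 18×10⁻⁶×147×525 + 10.2×10⁻⁶×147×180 + 12.6×10⁻⁶×147×700 = 2.956 mm.
Since the ends are fixed, an axial force P builds up, equal in every segment, with P · Σ Lᵢ/(AᵢEᵢ) = δ_free.
The series flexibility is Σ Lᵢ/(AᵢEᵢ) = 525/(1450×113×10³) + 180/(2075×27×10³) + 700/(350×199×10³) = 1.647×10⁻⁵ mm/N.
So P = 2.956 / 1.647×10⁻⁵ = 179.5 kN, tensile.
σ_{nickel alloy} = P / A = 179500 / 350 = 512.8 MPa.

σ ≈ 513 MPa (tensile)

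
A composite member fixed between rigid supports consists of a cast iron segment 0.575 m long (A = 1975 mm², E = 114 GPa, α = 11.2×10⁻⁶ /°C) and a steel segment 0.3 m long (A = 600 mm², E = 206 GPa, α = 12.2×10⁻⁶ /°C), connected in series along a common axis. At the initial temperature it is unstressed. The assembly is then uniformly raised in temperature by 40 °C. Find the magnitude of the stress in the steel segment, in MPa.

σ ≈ 135 MPa (compressive)

With the walls removed the bar would change length by δ_free = Σ αᵢΔT Lᵢ = 11.2×10⁻⁶×40×575 + 12.2×10⁻⁶×40×300 = 0.404 mm.
The walls prevent any net length change, so an axial force P (same in every segment) develops. Compatibility: P · Σ Lᵢ/(AᵢEᵢ) = δ_free.
The series flexibility is Σ Lᵢ/(AᵢEᵢ) = 575/(1975×114×10³) + 300/(600×206×10³) = 4.981×10⁻⁶ mm/N.
So P = 0.404 / 4.981×10⁻⁶ = 81.11 kN, compressive.
σ_{steel} = P / A = 81110 / 600 = 135.2 MPa.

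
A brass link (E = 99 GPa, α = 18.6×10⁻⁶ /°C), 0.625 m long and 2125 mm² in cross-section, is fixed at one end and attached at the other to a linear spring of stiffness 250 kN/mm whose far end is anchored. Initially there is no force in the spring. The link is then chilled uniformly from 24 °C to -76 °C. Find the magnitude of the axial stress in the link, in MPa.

σ ≈ 78.5 MPa (tensile)

The unrestrained thermal change is αΔT L = 18.6×10⁻⁶ × 100 × 625 = 1.163 mm.
Let P be the tensile force in the spring. The link extends elastically by PL/(AE) and the spring stretches by P/k; together these equal δ_free.
P [ L/(AE) + 1/k ] = δ_free → P [ 625/(2125×99×10³) + 1/(250×10³) ] = 1.163.
P = 1.163 / 6.971×10⁻⁶ = 166800 N.
σ = P/A = 166800/2125 = 78.48 MPa.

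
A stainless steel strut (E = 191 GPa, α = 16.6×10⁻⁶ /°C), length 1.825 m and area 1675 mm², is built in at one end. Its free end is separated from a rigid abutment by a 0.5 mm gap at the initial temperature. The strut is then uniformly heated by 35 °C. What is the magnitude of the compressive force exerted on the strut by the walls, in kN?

Free thermal elongation = αΔT L = 16.6×10⁻⁶ × 35 × 1825 = 1.06 mm.
The gap closes (δ_free > 0.5 mm) and the wall then resists a further 1.06 − 0.5 = 0.5603 mm of expansion.
So σ = E(δ_free − g)/L = 191×10³ × 0.5603/1825 = 58.64 MPa.
Force on the wall = σA = 58.64 × 1675 mm² = 98.23 kN.

P ≈ 98.2 kN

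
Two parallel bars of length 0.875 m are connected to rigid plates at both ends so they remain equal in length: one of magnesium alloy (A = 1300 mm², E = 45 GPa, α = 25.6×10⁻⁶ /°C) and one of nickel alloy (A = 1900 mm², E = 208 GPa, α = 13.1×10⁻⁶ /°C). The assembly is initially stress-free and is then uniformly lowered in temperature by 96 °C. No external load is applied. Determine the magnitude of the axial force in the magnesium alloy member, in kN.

Both members must finish at the same length. With the larger α, the magnesium alloy tends to over-contract; the plates restrain it, putting the magnesium alloy in tension and the nickel alloy in compression. With no external load the two internal forces are equal and opposite, magnitude P.
Setting the final lengths equal and cancelling L: (α₁ − α₂)ΔT = P/(A₁E₁) + P/(A₂E₂).
|α₁ − α₂|·ΔT = 12.5×10⁻⁶ × 96 = 0.0012.
1/(A₁E₁) + 1/(A₂E₂) = 1/(1300×45×10³) + 1/(1900×208×10³) = 1.962×10⁻⁸ N⁻¹.
So P = 0.0012 / 1.962×10⁻⁸ = 61.15 kN.

P ≈ 61.1 kN (tensile in the magnesium alloy)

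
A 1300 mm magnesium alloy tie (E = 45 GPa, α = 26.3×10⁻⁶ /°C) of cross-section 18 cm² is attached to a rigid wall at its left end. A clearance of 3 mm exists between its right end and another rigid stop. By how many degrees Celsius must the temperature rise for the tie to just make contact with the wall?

ΔT ≈ 87.7 °C

The gap closes when αΔT L = 3 mm, since the tie is still unstressed at that instant.
ΔT = 3 / (26.3×10⁻⁶ × 1300) = 87.74 °C.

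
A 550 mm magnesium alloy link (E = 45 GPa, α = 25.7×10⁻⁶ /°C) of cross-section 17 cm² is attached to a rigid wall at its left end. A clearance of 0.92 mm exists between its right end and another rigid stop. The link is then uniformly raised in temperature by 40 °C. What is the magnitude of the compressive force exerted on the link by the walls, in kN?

Free thermal elongation = αΔT L = 25.7×10⁻⁶ × 40 × 550 = 0.5654 mm.
Since δ_free = 0.565 mm is less than the 0.92 mm gap, the link never touches the wall. No axial force develops.

P ≈ 0 kN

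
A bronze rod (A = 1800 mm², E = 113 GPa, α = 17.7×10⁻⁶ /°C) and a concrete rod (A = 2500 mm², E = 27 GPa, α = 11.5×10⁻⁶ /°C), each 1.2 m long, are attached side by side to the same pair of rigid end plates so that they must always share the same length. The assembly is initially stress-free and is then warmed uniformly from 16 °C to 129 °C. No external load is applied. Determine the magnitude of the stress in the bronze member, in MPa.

Equilibrium of a rigid end plate with no external load gives equal and opposite internal forces ±P in the two members. Since α_{bronze} > α_{concrete}, heating drives the bronze into compression and the concrete into tension.
Setting the final lengths equal and cancelling L: (α₁ − α₂)ΔT = P/(A₁E₁) + P/(A₂E₂).
|α₁ − α₂|·ΔT = 6.2×10⁻⁶ × 113 = 0.0007006.
1/(A₁E₁) + 1/(A₂E₂) = 1/(1800×113×10³) + 1/(2500×27×10³) = 1.973×10⁻⁸ N⁻¹.
P = 0.0007006 / 1.973×10⁻⁸ = 35510 N = 35.51 kN.
σ_{bronze} = P/A₁ = 35510/1800 = 19.73 MPa, compressive.

σ ≈ 19.7 MPa (compressive)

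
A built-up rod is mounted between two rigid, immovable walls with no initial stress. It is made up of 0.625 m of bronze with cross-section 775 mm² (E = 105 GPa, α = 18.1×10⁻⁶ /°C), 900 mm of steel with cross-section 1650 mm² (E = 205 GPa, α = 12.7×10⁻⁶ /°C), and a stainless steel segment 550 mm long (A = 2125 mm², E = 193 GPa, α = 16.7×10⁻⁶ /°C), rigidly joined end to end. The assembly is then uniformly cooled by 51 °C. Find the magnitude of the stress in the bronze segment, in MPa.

Free thermal contraction of the whole bar: Σ αᵢΔT Lᵢ = 18.1×10⁻⁶×51×625 + 12.7×10⁻⁶×51×900 + 16.7×10⁻⁶×51×550 = 1.628 mm.
The walls prevent any net length change, so an axial force P (same in every segment) develops. Compatibility: P · Σ Lᵢ/(AᵢEᵢ) = δ_free.
Σ Lᵢ/(AᵢEᵢ) = 625/(775×105×10³) + 900/(1650×205×10³) + 550/(2125×193×10³) = 1.168×10⁻⁵ mm/N.
P = 1.628 / 1.168×10⁻⁵ = 139400 N = 139.4 kN, tensile.
σ_{bronze} = P / A = 139400 / 775 = 179.8 MPa.

σ ≈ 180 MPa (tensile)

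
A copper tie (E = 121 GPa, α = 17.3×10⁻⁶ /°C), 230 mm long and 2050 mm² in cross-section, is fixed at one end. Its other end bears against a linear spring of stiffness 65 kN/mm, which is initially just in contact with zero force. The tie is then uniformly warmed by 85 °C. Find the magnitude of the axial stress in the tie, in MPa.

The unrestrained thermal change is αΔT L = 17.3×10⁻⁶ × 85 × 230 = 0.3382 mm.
Let P be the compressive force at the spring. The tie shortens elastically by PL/(AE) and the spring compresses by P/k; together these equal δ_free.
So P = δ_free / [L/(AE) + 1/k] = 0.3382 / [ 230/(2050×121×10³) + 1/(65×10³) ].
P = 0.3382 / 1.631×10⁻⁵ = 20730 N.
σ = P/A = 20730/2050 = 10.11 MPa.

σ ≈ 10.1 MPa (compressive)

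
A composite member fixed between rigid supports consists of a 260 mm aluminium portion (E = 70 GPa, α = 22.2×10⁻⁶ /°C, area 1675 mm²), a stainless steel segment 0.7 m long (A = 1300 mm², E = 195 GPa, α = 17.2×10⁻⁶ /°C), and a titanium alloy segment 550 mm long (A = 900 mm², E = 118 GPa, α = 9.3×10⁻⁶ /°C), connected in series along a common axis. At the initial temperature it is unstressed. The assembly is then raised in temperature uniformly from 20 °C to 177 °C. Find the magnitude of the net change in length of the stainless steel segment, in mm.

With the walls removed the bar would change length by δ_free = Σ αᵢΔT Lᵢ = 22.2×10⁻⁶×157×260 + 17.2×10⁻⁶×157×700 + 9.3×10⁻⁶×157×550 = 3.6 mm.
The walls prevent any net length change, so an axial force P (same in every segment) develops. Compatibility: P · Σ Lᵢ/(AᵢEᵢ) = δ_free.
The series flexibility is Σ Lᵢ/(AᵢEᵢ) = 260/(1675×70×10³) + 700/(1300×195×10³) + 550/(900×118×10³) = 1.016×10⁻⁵ mm/N.
Hence P = δ_free / Σ(L/AE) = 3.6/1.016×10⁻⁵ = 354.4 kN (compressive).
For the stainless steel segment, free thermal change = 17.2×10⁻⁶×157×700 = 1.89 mm and elastic change from P = 354400×700/(1300×195×10³) = 0.9785 mm; these oppose, so the net change is 0.912 mm (segment lengthens).

|ΔL| ≈ 0.912 mm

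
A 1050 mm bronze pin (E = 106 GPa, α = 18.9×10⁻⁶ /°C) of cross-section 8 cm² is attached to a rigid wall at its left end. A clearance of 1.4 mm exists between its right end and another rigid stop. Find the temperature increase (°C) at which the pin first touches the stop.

ΔT ≈ 70.5 °C

Contact occurs when the free expansion equals the gap: αΔT L = 1.4 mm.
ΔT = 1.4 / (18.9×10⁻⁶ × 1050) = 70.55 °C.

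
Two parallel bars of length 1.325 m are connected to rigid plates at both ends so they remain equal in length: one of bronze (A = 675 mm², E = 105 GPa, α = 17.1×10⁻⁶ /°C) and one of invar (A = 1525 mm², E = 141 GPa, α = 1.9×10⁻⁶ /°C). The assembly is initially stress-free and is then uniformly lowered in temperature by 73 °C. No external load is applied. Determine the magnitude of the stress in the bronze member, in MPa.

σ ≈ 87.6 MPa (tensile)

Equilibrium of a rigid end plate with no external load gives equal and opposite internal forces ±P in the two members. Since α_{bronze} > α_{invar}, cooling drives the bronze into tension and the invar into compression.
Setting the final lengths equal and cancelling L: (α₁ − α₂)ΔT = P/(A₁E₁) + P/(A₂E₂).
|α₁ − α₂|·ΔT = 15.2×10⁻⁶ × 73 = 0.00111.
1/(A₁E₁) + 1/(A₂E₂) = 1/(675×105×10³) + 1/(1525×141×10³) = 1.876×10⁻⁸ N⁻¹.
P = 0.00111 / 1.876×10⁻⁸ = 59150 N = 59.15 kN.
σ_{bronze} = P/A₁ = 59150/675 = 87.63 MPa, tensile.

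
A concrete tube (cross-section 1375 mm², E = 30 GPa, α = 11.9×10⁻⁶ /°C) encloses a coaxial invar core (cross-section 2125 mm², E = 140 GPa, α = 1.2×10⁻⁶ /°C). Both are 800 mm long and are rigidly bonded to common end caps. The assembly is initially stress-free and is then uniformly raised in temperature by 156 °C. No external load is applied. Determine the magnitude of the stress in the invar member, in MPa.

Both members must finish at the same length. With the larger α, the concrete tends to over-expand; the plates restrain it, putting the concrete in compression and the invar in tension. With no external load the two internal forces are equal and opposite, magnitude P.
Compatibility of the two members (thermal + elastic change equal): (α₁ − α₂)ΔT = P·[1/(A₁E₁) + 1/(A₂E₂)].
|α₁ − α₂|·ΔT = 10.7×10⁻⁶ × 156 = 0.001669.
1/(A₁E₁) + 1/(A₂E₂) = 1/(1375×30×10³) + 1/(2125×140×10³) = 2.76×10⁻⁸ N⁻¹.
So P = 0.001669 / 2.76×10⁻⁸ = 60.47 kN.
σ_{invar} = P/A₂ = 60470/2125 = 28.46 MPa, tensile.

σ ≈ 28.5 MPa (tensile)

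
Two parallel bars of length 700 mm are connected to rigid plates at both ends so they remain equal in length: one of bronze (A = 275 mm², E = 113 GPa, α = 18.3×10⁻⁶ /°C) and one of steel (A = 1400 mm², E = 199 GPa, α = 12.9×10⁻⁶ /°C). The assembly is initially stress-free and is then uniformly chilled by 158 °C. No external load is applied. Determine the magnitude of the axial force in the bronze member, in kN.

P ≈ 23.9 kN (tensile in the bronze)

Both members must finish at the same length. With the larger α, the bronze tends to over-contract; the plates restrain it, putting the bronze in tension and the steel in compression. With no external load the two internal forces are equal and opposite, magnitude P.
Compatibility of the two members (thermal + elastic change equal): (α₁ − α₂)ΔT = P·[1/(A₁E₁) + 1/(A₂E₂)].
|α₁ − α₂|·ΔT = 5.4×10⁻⁶ × 158 = 0.0008532.
1/(A₁E₁) + 1/(A₂E₂) = 1/(275×113×10³) + 1/(1400×199×10³) = 3.577×10⁻⁸ N⁻¹.
P = 0.0008532 / 3.577×10⁻⁸ = 23850 N = 23.85 kN.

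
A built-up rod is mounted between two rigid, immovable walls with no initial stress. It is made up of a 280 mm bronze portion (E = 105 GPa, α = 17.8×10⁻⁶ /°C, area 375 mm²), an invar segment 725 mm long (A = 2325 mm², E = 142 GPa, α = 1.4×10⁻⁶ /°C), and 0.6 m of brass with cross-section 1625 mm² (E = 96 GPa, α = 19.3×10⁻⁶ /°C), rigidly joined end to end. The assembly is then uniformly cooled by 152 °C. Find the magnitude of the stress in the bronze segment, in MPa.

σ ≈ 542 MPa (tensile)

Free thermal contraction of the whole bar: Σ αᵢΔT Lᵢ = 17.8×10⁻⁶×152×280 + 1.4×10⁻⁶×152×725 + 19.3×10⁻⁶×152×600 = 2.672 mm.
The rigid supports impose zero overall length change; the single axial force P common to all segments must satisfy P Σ Lᵢ/(AᵢEᵢ) = δ_free.
The series flexibility is Σ Lᵢ/(AᵢEᵢ) = 280/(375×105×10³) + 725/(2325×142×10³) + 600/(1625×96×10³) = 1.315×10⁻⁵ mm/N.
So P = 2.672 / 1.315×10⁻⁵ = 203.1 kN, tensile.
σ_{bronze} = P / A = 203100 / 375 = 541.7 MPa.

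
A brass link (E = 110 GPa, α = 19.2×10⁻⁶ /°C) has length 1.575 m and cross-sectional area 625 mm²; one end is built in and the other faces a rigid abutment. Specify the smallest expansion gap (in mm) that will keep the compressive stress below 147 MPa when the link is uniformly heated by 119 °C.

g ≈ 1.49 mm

Free expansion if unrestrained: δ_free = αΔT L = 19.2×10⁻⁶ × 119 × 1575 = 3.599 mm.
A stress of 147 MPa corresponds to the wall pushing the link back by σL/E = 147×1575/(110×10³) = 2.105 mm.
The gap must absorb the remainder: g_min = 3.599 − 2.105 = 1.494 mm.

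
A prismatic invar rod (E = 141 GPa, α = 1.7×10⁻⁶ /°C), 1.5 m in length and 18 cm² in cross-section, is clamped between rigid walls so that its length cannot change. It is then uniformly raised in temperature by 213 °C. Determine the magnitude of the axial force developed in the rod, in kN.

With zero net strain, σ = E·αΔT = 141 GPa × 1.7×10⁻⁶ × 213 = 51.06 MPa.
Then P = σA = 51.06 × 1800 mm² = 91.9 kN, compressive.

P ≈ 91.9 kN (compressive)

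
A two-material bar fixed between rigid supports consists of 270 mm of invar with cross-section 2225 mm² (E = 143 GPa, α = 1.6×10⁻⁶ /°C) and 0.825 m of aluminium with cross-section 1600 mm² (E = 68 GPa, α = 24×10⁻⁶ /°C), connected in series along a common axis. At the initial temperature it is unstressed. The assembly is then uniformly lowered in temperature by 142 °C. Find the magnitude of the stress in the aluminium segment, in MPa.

With the walls removed the bar would change length by δ_free = Σ αᵢΔT Lᵢ = 1.6×10⁻⁶×142×270 + 24×10⁻⁶×142×825 = 2.873 mm.
The rigid supports impose zero overall length change; the single axial force P common to all segments must satisfy P Σ Lᵢ/(AᵢEᵢ) = δ_free.
The series flexibility is Σ Lᵢ/(AᵢEᵢ) = 270/(2225×143×10³) + 825/(1600×68×10³) = 8.431×10⁻⁶ mm/N.
So P = 2.873 / 8.431×10⁻⁶ = 340.7 kN, tensile.
σ_{aluminium} = P / A = 340700 / 1600 = 213 MPa.

σ ≈ 213 MPa (tensile)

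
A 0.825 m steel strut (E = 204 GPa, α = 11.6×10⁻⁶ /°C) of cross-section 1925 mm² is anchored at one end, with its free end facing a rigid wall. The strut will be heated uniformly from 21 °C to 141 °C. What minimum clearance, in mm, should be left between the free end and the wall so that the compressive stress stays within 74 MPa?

g ≈ 0.849 mm

Free expansion if unrestrained: δ_free = αΔT L = 11.6×10⁻⁶ × 120 × 825 = 1.148 mm.
A stress of 74 MPa corresponds to the wall pushing the strut back by σL/E = 74×825/(204×10³) = 0.2993 mm.
So the gap has to take up the difference, g_min = δ_free − σL/E = 1.148 − 0.2993 = 0.8491 mm.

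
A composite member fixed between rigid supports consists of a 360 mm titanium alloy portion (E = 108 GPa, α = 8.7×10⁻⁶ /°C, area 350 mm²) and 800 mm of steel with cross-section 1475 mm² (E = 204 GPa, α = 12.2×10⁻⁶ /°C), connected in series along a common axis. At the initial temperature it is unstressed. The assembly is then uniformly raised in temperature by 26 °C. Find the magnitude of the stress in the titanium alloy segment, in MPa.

If the supports were absent, the total length change would be Σ αᵢΔT Lᵢ = 8.7×10⁻⁶×26×360 + 12.2×10⁻⁶×26×800 = 0.3352 mm.
Since the ends are fixed, an axial force P builds up, equal in every segment, with P · Σ Lᵢ/(AᵢEᵢ) = δ_free.
Σ Lᵢ/(AᵢEᵢ) = 360/(350×108×10³) + 800/(1475×204×10³) = 1.218×10⁻⁵ mm/N.
Hence P = δ_free / Σ(L/AE) = 0.3352/1.218×10⁻⁵ = 27.51 kN (compressive).
σ_{titanium alloy} = P / A = 27510 / 350 = 78.61 MPa.

σ ≈ 78.6 MPa (compressive)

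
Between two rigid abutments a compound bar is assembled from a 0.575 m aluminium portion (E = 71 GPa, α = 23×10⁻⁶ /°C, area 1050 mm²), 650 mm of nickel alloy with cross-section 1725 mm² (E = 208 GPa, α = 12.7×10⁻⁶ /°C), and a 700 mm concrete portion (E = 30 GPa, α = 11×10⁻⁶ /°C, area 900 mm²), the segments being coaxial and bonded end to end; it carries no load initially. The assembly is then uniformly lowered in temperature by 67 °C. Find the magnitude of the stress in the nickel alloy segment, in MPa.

σ ≈ 32 MPa (tensile)

With the walls removed the bar would change length by δ_free = Σ αᵢΔT Lᵢ = 23×10⁻⁶×67×575 + 12.7×10⁻⁶×67×650 + 11×10⁻⁶×67×700 = 1.955 mm.
Since the ends are fixed, an axial force P builds up, equal in every segment, with P · Σ Lᵢ/(AᵢEᵢ) = δ_free.
The series flexibility is Σ Lᵢ/(AᵢEᵢ) = 575/(1050×71×10³) + 650/(1725×208×10³) + 700/(900×30×10³) = 3.545×10⁻⁵ mm/N.
P = 1.955 / 3.545×10⁻⁵ = 55150 N = 55.15 kN, tensile.
σ_{nickel alloy} = P / A = 55150 / 1725 = 31.97 MPa.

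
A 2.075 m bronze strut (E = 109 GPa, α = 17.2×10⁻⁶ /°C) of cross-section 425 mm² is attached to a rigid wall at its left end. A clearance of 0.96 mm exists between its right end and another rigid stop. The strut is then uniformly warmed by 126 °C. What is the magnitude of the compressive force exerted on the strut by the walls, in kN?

P ≈ 79 kN

Free thermal elongation = αΔT L = 17.2×10⁻⁶ × 126 × 2075 = 4.497 mm.
After closing the 0.96 mm clearance, 4.497 − 0.96 = 3.537 mm of expansion remains to be suppressed by the wall.
That suppressed elongation corresponds to σ = E·Δ/L = 109×10³ × 3.537/2075 = 185.8 MPa.
Force on the wall = σA = 185.8 × 425 mm² = 78.96 kN.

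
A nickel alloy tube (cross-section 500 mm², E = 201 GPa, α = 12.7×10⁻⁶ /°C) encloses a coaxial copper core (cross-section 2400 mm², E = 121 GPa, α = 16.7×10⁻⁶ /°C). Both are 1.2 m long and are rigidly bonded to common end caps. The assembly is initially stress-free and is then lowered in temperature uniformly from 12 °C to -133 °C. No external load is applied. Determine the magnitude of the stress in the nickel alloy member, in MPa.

σ ≈ 86.6 MPa (compressive)

Both members must finish at the same length. With the larger α, the copper tends to over-contract; the plates restrain it, putting the copper in tension and the nickel alloy in compression. With no external load the two internal forces are equal and opposite, magnitude P.
Equating the net (thermal + elastic) strains gives |α₁ − α₂|·ΔT = P·[1/(A₁E₁) + 1/(A₂E₂)].
|α₁ − α₂|·ΔT = 4×10⁻⁶ × 145 = 0.00058.
1/(A₁E₁) + 1/(A₂E₂) = 1/(500×201×10³) + 1/(2400×121×10³) = 1.339×10⁻⁸ N⁻¹.
So P = 0.00058 / 1.339×10⁻⁸ = 43.3 kN.
σ_{nickel alloy} = P/A₁ = 43300/500 = 86.61 MPa, compressive.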